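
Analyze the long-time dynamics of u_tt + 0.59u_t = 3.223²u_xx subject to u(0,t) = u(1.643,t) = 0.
Long-time behavior: u → 0. Damping (γ=0.59) dissipates energy; oscillations decay exponentially.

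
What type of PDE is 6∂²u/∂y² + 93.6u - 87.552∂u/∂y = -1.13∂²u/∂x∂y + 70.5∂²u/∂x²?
Rewriting in standard form: -70.5∂²u/∂x² + 1.13∂²u/∂x∂y + 6∂²u/∂y² - 87.552∂u/∂y + 93.6u = 0. With A = -70.5, B = 1.13, C = 6, the discriminant is 1693.2769. This is a hyperbolic PDE.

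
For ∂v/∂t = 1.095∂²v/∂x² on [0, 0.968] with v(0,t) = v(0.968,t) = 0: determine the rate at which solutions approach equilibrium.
Eigenvalues: λₙ = 1.095n²π²/0.968².
First three modes:
  n=1: λ₁ = 1.095π²/0.968² ≈ 11.534
  n=2: λ₂ = 4.38π²/0.968² ≈ 46.134 (4× faster decay)
  n=3: λ₃ = 9.855π²/0.968² ≈ 103.802 (9× faster decay)
As t → ∞, higher modes decay exponentially faster. The n=1 mode dominates: v ~ c₁ sin(πx/0.968) e^{-λ₁t}.
Decay rate: λ₁ = 1.095π²/0.968² ≈ 11.534.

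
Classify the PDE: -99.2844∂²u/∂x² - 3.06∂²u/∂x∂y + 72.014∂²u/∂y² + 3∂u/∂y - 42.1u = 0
A = -99.2844, B = -3.06, C = 72.014. Discriminant B² - 4AC = 28608.8307264. Since 28608.8307264 > 0, hyperbolic.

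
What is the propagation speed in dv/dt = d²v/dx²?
Infinite. The heat equation is parabolic, not hyperbolic, so disturbances propagate instantly.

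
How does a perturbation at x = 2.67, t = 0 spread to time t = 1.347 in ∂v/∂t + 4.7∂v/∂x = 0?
At x = 9.0009. The characteristic carries data from (2.67, 0) to (9.0009, 1.347).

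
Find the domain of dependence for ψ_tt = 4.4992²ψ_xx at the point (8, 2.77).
Domain of dependence: [-4.462784, 20.462784]. Signals travel at speed 4.4992, so data within |x - 8| ≤ 4.4992·2.77 = 12.462784 can reach the point.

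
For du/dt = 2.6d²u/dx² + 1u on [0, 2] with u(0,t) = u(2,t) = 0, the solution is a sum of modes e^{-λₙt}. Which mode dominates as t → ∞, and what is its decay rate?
Eigenvalues: λₙ = 2.6n²π²/2² - 1.
First three modes:
  n=1: λ₁ = 2.6π²/2² - 1 ≈ 5.415
  n=2: λ₂ = 10.4π²/2² - 1 ≈ 24.661
  n=3: λ₃ = 23.4π²/2² - 1 ≈ 56.737
Since 2.6π²/2² ≈ 6.415 > 1, all λₙ > 0.
The n=1 mode decays slowest → dominates as t → ∞.
Asymptotic: u ~ c₁ sin(πx/2) e^{-λ₁t} with decay rate λ₁ ≈ 5.415.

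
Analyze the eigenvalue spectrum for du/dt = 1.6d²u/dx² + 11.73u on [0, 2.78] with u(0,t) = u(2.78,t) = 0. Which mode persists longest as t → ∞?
Eigenvalues: λₙ = 1.6n²π²/2.78² - 11.73.
First three modes:
  n=1: λ₁ = 1.6π²/2.78² - 11.73 ≈ -9.687
  n=2: λ₂ = 6.4π²/2.78² - 11.73 ≈ -3.557
  n=3: λ₃ = 14.4π²/2.78² - 11.73 ≈ 6.66
Since 1.6π²/2.78² ≈ 2.043 < 11.73, λ₁ < 0.
The n=1 mode grows fastest (−λₙ is largest for n=1) → dominates.
Asymptotic: u ~ c₁ sin(πx/2.78) e^{9.687t} (exponential growth at rate −λ₁ ≈ 9.687).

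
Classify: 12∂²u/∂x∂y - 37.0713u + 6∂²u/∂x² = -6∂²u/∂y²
Rewriting in standard form: 6∂²u/∂x² + 12∂²u/∂x∂y + 6∂²u/∂y² - 37.0713u = 0. Parabolic (discriminant = 0).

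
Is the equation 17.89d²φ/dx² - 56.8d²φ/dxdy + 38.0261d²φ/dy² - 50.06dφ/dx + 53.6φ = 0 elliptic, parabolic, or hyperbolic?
Computing B² - 4AC with A = 17.89, B = -56.8, C = 38.0261: discriminant = 505.092284 (positive). Answer: hyperbolic.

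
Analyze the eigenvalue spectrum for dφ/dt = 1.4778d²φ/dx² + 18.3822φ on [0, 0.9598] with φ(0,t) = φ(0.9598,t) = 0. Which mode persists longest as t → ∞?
Eigenvalues: λₙ = 1.4778n²π²/0.9598² - 18.3822.
First three modes:
  n=1: λ₁ = 1.4778π²/0.9598² - 18.3822 ≈ -2.55
  n=2: λ₂ = 5.9112π²/0.9598² - 18.3822 ≈ 44.948
  n=3: λ₃ = 13.3002π²/0.9598² - 18.3822 ≈ 124.112
Since 1.4778π²/0.9598² ≈ 15.833 < 18.3822, λ₁ < 0.
The n=1 mode grows fastest (−λₙ is largest for n=1) → dominates.
Asymptotic: φ ~ c₁ sin(πx/0.9598) e^{2.55t} (exponential growth at rate −λ₁ ≈ 2.55).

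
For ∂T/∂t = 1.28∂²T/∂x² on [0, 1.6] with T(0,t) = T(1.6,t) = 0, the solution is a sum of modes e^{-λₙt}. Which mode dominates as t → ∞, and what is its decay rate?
Eigenvalues: λₙ = 1.28n²π²/1.6².
First three modes:
  n=1: λ₁ = 1.28π²/1.6² ≈ 4.935
  n=2: λ₂ = 5.12π²/1.6² ≈ 19.739 (4× faster decay)
  n=3: λ₃ = 11.52π²/1.6² ≈ 44.413 (9× faster decay)
As t → ∞, higher modes decay exponentially faster. The n=1 mode dominates: T ~ c₁ sin(πx/1.6) e^{-λ₁t}.
Decay rate: λ₁ = 1.28π²/1.6² ≈ 4.935.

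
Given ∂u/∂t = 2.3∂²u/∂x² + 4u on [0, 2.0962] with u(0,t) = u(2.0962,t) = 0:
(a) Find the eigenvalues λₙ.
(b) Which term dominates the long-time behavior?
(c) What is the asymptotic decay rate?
Eigenvalues: λₙ = 2.3n²π²/2.0962² - 4.
First three modes:
  n=1: λ₁ = 2.3π²/2.0962² - 4 ≈ 1.166
  n=2: λ₂ = 9.2π²/2.0962² - 4 ≈ 16.664
  n=3: λ₃ = 20.7π²/2.0962² - 4 ≈ 42.495
Since 2.3π²/2.0962² ≈ 5.166 > 4, all λₙ > 0.
The n=1 mode decays slowest → dominates as t → ∞.
Asymptotic: u ~ c₁ sin(πx/2.0962) e^{-λ₁t} with decay rate λ₁ ≈ 1.166.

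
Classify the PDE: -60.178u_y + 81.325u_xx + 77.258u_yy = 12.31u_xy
Rewriting in standard form: 81.325u_xx - 12.31u_xy + 77.258u_yy - 60.178u_y = 0. A = 81.325, B = -12.31, C = 77.258. Discriminant B² - 4AC = -24980.4913. Since -24980.4913 < 0, elliptic.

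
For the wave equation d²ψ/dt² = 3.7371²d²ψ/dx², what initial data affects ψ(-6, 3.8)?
Domain of dependence: [-20.20098, 8.20098]. Signals travel at speed 3.7371, so data within |x - -6| ≤ 3.7371·3.8 = 14.20098 can reach the point.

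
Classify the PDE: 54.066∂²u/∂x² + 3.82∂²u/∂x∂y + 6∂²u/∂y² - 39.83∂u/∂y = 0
A = 54.066, B = 3.82, C = 6. Discriminant B² - 4AC = -1282.9916. Since -1282.9916 < 0, elliptic.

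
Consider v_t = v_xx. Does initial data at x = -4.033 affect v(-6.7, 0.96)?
Yes, for any finite x. The heat equation has infinite propagation speed, so all initial data affects all points at any t > 0.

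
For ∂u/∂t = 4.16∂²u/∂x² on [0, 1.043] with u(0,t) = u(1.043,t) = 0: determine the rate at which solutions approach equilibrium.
Eigenvalues: λₙ = 4.16n²π²/1.043².
First three modes:
  n=1: λ₁ = 4.16π²/1.043² ≈ 37.742
  n=2: λ₂ = 16.64π²/1.043² ≈ 150.968 (4× faster decay)
  n=3: λ₃ = 37.44π²/1.043² ≈ 339.678 (9× faster decay)
As t → ∞, higher modes decay exponentially faster. The n=1 mode dominates: u ~ c₁ sin(πx/1.043) e^{-λ₁t}.
Decay rate: λ₁ = 4.16π²/1.043² ≈ 37.742.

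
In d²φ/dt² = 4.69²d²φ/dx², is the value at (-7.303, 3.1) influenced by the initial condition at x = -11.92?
Yes. The domain of dependence is [-21.842, 7.236], and -11.92 ∈ [-21.842, 7.236].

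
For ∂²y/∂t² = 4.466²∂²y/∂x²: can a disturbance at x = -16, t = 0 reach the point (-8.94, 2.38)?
Yes. The domain of dependence is [-19.56908, 1.68908], and -16 ∈ [-19.56908, 1.68908].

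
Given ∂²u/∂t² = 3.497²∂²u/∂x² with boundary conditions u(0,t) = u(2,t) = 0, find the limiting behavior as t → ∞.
u oscillates (no decay). Energy is conserved; the solution oscillates indefinitely as standing waves.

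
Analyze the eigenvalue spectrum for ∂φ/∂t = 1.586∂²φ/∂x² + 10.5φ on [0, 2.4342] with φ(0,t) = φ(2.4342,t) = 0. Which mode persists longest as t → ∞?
Eigenvalues: λₙ = 1.586n²π²/2.4342² - 10.5.
First three modes:
  n=1: λ₁ = 1.586π²/2.4342² - 10.5 ≈ -7.858
  n=2: λ₂ = 6.344π²/2.4342² - 10.5 ≈ 0.067
  n=3: λ₃ = 14.274π²/2.4342² - 10.5 ≈ 13.276
Since 1.586π²/2.4342² ≈ 2.642 < 10.5, λ₁ < 0.
The n=1 mode grows fastest (−λₙ is largest for n=1) → dominates.
Asymptotic: φ ~ c₁ sin(πx/2.4342) e^{7.858t} (exponential growth at rate −λ₁ ≈ 7.858).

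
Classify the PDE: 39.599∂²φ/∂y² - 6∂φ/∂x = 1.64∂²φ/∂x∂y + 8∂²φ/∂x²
Rewriting in standard form: -8∂²φ/∂x² - 1.64∂²φ/∂x∂y + 39.599∂²φ/∂y² - 6∂φ/∂x = 0. A = -8, B = -1.64, C = 39.599. Discriminant B² - 4AC = 1269.8576. Since 1269.8576 > 0, hyperbolic.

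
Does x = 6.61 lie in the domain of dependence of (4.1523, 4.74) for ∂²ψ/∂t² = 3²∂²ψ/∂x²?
Yes. The domain of dependence is [-10.0677, 18.3723], and 6.61 ∈ [-10.0677, 18.3723].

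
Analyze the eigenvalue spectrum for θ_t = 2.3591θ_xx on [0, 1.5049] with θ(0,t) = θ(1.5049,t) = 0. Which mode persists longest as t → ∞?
Eigenvalues: λₙ = 2.3591n²π²/1.5049².
First three modes:
  n=1: λ₁ = 2.3591π²/1.5049² ≈ 10.281
  n=2: λ₂ = 9.4364π²/1.5049² ≈ 41.124 (4× faster decay)
  n=3: λ₃ = 21.2319π²/1.5049² ≈ 92.528 (9× faster decay)
As t → ∞, higher modes decay exponentially faster. The n=1 mode dominates: θ ~ c₁ sin(πx/1.5049) e^{-λ₁t}.
Decay rate: λ₁ = 2.3591π²/1.5049² ≈ 10.281.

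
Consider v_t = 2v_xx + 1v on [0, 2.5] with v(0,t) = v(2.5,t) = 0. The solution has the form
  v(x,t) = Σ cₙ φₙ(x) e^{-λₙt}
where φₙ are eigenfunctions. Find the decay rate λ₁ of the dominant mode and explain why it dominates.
Eigenvalues: λₙ = 2n²π²/2.5² - 1.
First three modes:
  n=1: λ₁ = 2π²/2.5² - 1 ≈ 2.158
  n=2: λ₂ = 8π²/2.5² - 1 ≈ 11.633
  n=3: λ₃ = 18π²/2.5² - 1 ≈ 27.424
Since 2π²/2.5² ≈ 3.158 > 1, all λₙ > 0.
The n=1 mode decays slowest → dominates as t → ∞.
Asymptotic: v ~ c₁ sin(πx/2.5) e^{-λ₁t} with decay rate λ₁ ≈ 2.158.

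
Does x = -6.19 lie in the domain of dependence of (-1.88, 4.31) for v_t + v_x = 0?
Yes. The characteristic through (-1.88, 4.31) passes through x = -6.19.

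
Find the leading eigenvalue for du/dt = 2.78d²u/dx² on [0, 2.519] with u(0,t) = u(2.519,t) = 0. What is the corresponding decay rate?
Eigenvalues: λₙ = 2.78n²π²/2.519².
First three modes:
  n=1: λ₁ = 2.78π²/2.519² ≈ 4.324
  n=2: λ₂ = 11.12π²/2.519² ≈ 17.296 (4× faster decay)
  n=3: λ₃ = 25.02π²/2.519² ≈ 38.916 (9× faster decay)
As t → ∞, higher modes decay exponentially faster. The n=1 mode dominates: u ~ c₁ sin(πx/2.519) e^{-λ₁t}.
Decay rate: λ₁ = 2.78π²/2.519² ≈ 4.324.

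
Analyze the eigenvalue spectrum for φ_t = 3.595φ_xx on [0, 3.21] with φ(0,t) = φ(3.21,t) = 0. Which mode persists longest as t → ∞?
Eigenvalues: λₙ = 3.595n²π²/3.21².
First three modes:
  n=1: λ₁ = 3.595π²/3.21² ≈ 3.443
  n=2: λ₂ = 14.38π²/3.21² ≈ 13.774 (4× faster decay)
  n=3: λ₃ = 32.355π²/3.21² ≈ 30.991 (9× faster decay)
As t → ∞, higher modes decay exponentially faster. The n=1 mode dominates: φ ~ c₁ sin(πx/3.21) e^{-λ₁t}.
Decay rate: λ₁ = 3.595π²/3.21² ≈ 3.443.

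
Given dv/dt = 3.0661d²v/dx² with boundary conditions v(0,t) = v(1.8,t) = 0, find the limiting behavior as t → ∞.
v → 0. Heat diffuses out through both boundaries.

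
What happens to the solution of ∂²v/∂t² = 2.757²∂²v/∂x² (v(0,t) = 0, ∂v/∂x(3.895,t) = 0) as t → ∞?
v oscillates (no decay). Energy is conserved; the solution oscillates indefinitely as standing waves.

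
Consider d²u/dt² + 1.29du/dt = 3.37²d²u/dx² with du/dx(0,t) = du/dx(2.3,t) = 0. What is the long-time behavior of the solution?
As t → ∞, u → constant (steady state). Damping (γ=1.29) dissipates the nonconstant modes; with Neumann BCs the spatial average obeys M''+γM'=0 and tends to a finite limit.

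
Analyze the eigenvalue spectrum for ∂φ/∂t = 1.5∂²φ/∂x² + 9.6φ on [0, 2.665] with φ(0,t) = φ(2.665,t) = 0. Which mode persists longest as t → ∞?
Eigenvalues: λₙ = 1.5n²π²/2.665² - 9.6.
First three modes:
  n=1: λ₁ = 1.5π²/2.665² - 9.6 ≈ -7.516
  n=2: λ₂ = 6π²/2.665² - 9.6 ≈ -1.262
  n=3: λ₃ = 13.5π²/2.665² - 9.6 ≈ 9.16
Since 1.5π²/2.665² ≈ 2.084 < 9.6, λ₁ < 0.
The n=1 mode grows fastest (−λₙ is largest for n=1) → dominates.
Asymptotic: φ ~ c₁ sin(πx/2.665) e^{7.516t} (exponential growth at rate −λ₁ ≈ 7.516).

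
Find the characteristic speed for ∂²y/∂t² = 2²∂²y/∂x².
Speed = 2. Information travels along characteristics x = x₀ ± 2t.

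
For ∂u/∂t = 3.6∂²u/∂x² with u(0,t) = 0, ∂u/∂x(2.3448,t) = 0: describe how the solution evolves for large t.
u → 0. Heat escapes through the Dirichlet boundary.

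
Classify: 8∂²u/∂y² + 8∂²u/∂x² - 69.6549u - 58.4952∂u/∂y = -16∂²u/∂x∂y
Rewriting in standard form: 8∂²u/∂x² + 16∂²u/∂x∂y + 8∂²u/∂y² - 58.4952∂u/∂y - 69.6549u = 0. Parabolic (discriminant = 0).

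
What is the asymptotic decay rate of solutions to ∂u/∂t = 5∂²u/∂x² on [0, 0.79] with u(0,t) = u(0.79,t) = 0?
Eigenvalues: λₙ = 5n²π²/0.79².
First three modes:
  n=1: λ₁ = 5π²/0.79² ≈ 79.071
  n=2: λ₂ = 20π²/0.79² ≈ 316.283 (4× faster decay)
  n=3: λ₃ = 45π²/0.79² ≈ 711.636 (9× faster decay)
As t → ∞, higher modes decay exponentially faster. The n=1 mode dominates: u ~ c₁ sin(πx/0.79) e^{-λ₁t}.
Decay rate: λ₁ = 5π²/0.79² ≈ 79.071.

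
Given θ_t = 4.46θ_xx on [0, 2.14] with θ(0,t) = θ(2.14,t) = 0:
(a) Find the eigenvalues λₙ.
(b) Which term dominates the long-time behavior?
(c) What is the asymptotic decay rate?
Eigenvalues: λₙ = 4.46n²π²/2.14².
First three modes:
  n=1: λ₁ = 4.46π²/2.14² ≈ 9.612
  n=2: λ₂ = 17.84π²/2.14² ≈ 38.447 (4× faster decay)
  n=3: λ₃ = 40.14π²/2.14² ≈ 86.507 (9× faster decay)
As t → ∞, higher modes decay exponentially faster. The n=1 mode dominates: θ ~ c₁ sin(πx/2.14) e^{-λ₁t}.
Decay rate: λ₁ = 4.46π²/2.14² ≈ 9.612.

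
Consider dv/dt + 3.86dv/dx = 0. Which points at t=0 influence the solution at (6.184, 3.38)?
A single point: x = -6.8628. The characteristic through (6.184, 3.38) is x - 3.86t = const, so x = 6.184 - 3.86·3.38 = -6.8628.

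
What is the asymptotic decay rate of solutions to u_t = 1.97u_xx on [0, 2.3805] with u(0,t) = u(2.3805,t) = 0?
Eigenvalues: λₙ = 1.97n²π²/2.3805².
First three modes:
  n=1: λ₁ = 1.97π²/2.3805² ≈ 3.431
  n=2: λ₂ = 7.88π²/2.3805² ≈ 13.724 (4× faster decay)
  n=3: λ₃ = 17.73π²/2.3805² ≈ 30.88 (9× faster decay)
As t → ∞, higher modes decay exponentially faster. The n=1 mode dominates: u ~ c₁ sin(πx/2.3805) e^{-λ₁t}.
Decay rate: λ₁ = 1.97π²/2.3805² ≈ 3.431.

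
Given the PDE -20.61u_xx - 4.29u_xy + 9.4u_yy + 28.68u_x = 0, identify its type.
The second-order coefficients are A = -20.61, B = -4.29, C = 9.4. Since B² - 4AC = 793.3401 > 0, this is a hyperbolic PDE.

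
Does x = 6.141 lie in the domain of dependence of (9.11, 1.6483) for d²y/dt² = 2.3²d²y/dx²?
Yes. The domain of dependence is [5.31891, 12.90109], and 6.141 ∈ [5.31891, 12.90109].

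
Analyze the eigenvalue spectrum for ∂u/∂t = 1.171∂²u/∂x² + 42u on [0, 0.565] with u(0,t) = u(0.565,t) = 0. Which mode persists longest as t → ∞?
Eigenvalues: λₙ = 1.171n²π²/0.565² - 42.
First three modes:
  n=1: λ₁ = 1.171π²/0.565² - 42 ≈ -5.796
  n=2: λ₂ = 4.684π²/0.565² - 42 ≈ 102.817
  n=3: λ₃ = 10.539π²/0.565² - 42 ≈ 283.838
Since 1.171π²/0.565² ≈ 36.204 < 42, λ₁ < 0.
The n=1 mode grows fastest (−λₙ is largest for n=1) → dominates.
Asymptotic: u ~ c₁ sin(πx/0.565) e^{5.796t} (exponential growth at rate −λ₁ ≈ 5.796).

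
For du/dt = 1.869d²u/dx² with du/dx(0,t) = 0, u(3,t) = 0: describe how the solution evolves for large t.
u → 0. Heat escapes through the Dirichlet boundary.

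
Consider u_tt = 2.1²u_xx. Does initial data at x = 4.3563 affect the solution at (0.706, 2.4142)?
Yes. The domain of dependence is [-4.36382, 5.77582], and 4.3563 ∈ [-4.36382, 5.77582].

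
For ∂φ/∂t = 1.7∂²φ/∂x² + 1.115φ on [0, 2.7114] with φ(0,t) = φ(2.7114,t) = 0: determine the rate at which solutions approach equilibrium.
Eigenvalues: λₙ = 1.7n²π²/2.7114² - 1.115.
First three modes:
  n=1: λ₁ = 1.7π²/2.7114² - 1.115 ≈ 1.167
  n=2: λ₂ = 6.8π²/2.7114² - 1.115 ≈ 8.014
  n=3: λ₃ = 15.3π²/2.7114² - 1.115 ≈ 19.425
Since 1.7π²/2.7114² ≈ 2.282 > 1.115, all λₙ > 0.
The n=1 mode decays slowest → dominates as t → ∞.
Asymptotic: φ ~ c₁ sin(πx/2.7114) e^{-λ₁t} with decay rate λ₁ ≈ 1.167.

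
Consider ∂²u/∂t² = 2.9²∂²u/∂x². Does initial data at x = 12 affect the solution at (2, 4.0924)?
Yes. The domain of dependence is [-9.86796, 13.86796], and 12 ∈ [-9.86796, 13.86796].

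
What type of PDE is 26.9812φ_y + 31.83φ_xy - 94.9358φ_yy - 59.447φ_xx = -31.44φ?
Rewriting in standard form: -59.447φ_xx + 31.83φ_xy - 94.9358φ_yy + 26.9812φ_y + 31.44φ = 0. With A = -59.447, B = 31.83, C = -94.9358, the discriminant is -21561.4451104. This is an elliptic PDE.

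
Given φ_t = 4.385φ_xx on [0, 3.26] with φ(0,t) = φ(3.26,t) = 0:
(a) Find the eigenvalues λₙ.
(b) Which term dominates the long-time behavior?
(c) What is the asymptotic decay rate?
Eigenvalues: λₙ = 4.385n²π²/3.26².
First three modes:
  n=1: λ₁ = 4.385π²/3.26² ≈ 4.072
  n=2: λ₂ = 17.54π²/3.26² ≈ 16.289 (4× faster decay)
  n=3: λ₃ = 39.465π²/3.26² ≈ 36.65 (9× faster decay)
As t → ∞, higher modes decay exponentially faster. The n=1 mode dominates: φ ~ c₁ sin(πx/3.26) e^{-λ₁t}.
Decay rate: λ₁ = 4.385π²/3.26² ≈ 4.072.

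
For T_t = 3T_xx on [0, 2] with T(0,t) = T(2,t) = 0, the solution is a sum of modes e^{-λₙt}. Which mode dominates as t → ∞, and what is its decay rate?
Eigenvalues: λₙ = 3n²π²/2².
First three modes:
  n=1: λ₁ = 3π²/2² ≈ 7.402
  n=2: λ₂ = 12π²/2² ≈ 29.609 (4× faster decay)
  n=3: λ₃ = 27π²/2² ≈ 66.62 (9× faster decay)
As t → ∞, higher modes decay exponentially faster. The n=1 mode dominates: T ~ c₁ sin(πx/2) e^{-λ₁t}.
Decay rate: λ₁ = 3π²/2² ≈ 7.402.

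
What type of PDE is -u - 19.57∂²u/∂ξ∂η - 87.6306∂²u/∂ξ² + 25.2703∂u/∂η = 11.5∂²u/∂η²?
Rewriting in standard form: -87.6306∂²u/∂ξ² - 19.57∂²u/∂ξ∂η - 11.5∂²u/∂η² + 25.2703∂u/∂η - u = 0. With A = -87.6306, B = -19.57, C = -11.5, the discriminant is -3648.0227. This is an elliptic PDE.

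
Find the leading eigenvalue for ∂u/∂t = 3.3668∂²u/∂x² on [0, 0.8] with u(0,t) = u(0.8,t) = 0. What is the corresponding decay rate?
Eigenvalues: λₙ = 3.3668n²π²/0.8².
First three modes:
  n=1: λ₁ = 3.3668π²/0.8² ≈ 51.92
  n=2: λ₂ = 13.4672π²/0.8² ≈ 207.681 (4× faster decay)
  n=3: λ₃ = 30.3012π²/0.8² ≈ 467.283 (9× faster decay)
As t → ∞, higher modes decay exponentially faster. The n=1 mode dominates: u ~ c₁ sin(πx/0.8) e^{-λ₁t}.
Decay rate: λ₁ = 3.3668π²/0.8² ≈ 51.92.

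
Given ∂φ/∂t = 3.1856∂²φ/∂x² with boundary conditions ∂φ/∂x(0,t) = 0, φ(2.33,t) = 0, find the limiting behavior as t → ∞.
φ → 0. Heat escapes through the Dirichlet boundary.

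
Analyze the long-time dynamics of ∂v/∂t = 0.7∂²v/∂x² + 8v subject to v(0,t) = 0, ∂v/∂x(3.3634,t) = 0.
Long-time behavior: v grows unboundedly. Reaction dominates diffusion (r=8 > κπ²/(4L²)≈0.15); solution grows exponentially.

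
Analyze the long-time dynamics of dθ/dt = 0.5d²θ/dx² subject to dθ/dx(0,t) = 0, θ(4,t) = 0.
Long-time behavior: θ → 0. Heat escapes through the Dirichlet boundary.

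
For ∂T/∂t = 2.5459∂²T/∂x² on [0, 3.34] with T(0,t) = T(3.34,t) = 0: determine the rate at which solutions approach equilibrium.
Eigenvalues: λₙ = 2.5459n²π²/3.34².
First three modes:
  n=1: λ₁ = 2.5459π²/3.34² ≈ 2.252
  n=2: λ₂ = 10.1836π²/3.34² ≈ 9.01 (4× faster decay)
  n=3: λ₃ = 22.9131π²/3.34² ≈ 20.272 (9× faster decay)
As t → ∞, higher modes decay exponentially faster. The n=1 mode dominates: T ~ c₁ sin(πx/3.34) e^{-λ₁t}.
Decay rate: λ₁ = 2.5459π²/3.34² ≈ 2.252.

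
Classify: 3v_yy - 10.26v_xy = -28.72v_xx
Rewriting in standard form: 28.72v_xx - 10.26v_xy + 3v_yy = 0. Elliptic (discriminant = -239.3724).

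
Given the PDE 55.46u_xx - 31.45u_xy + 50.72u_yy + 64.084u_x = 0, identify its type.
The second-order coefficients are A = 55.46, B = -31.45, C = 50.72. Since B² - 4AC = -10262.6223 < 0, this is an elliptic PDE.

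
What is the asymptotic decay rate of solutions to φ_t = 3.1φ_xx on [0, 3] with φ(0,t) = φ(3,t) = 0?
Eigenvalues: λₙ = 3.1n²π²/3².
First three modes:
  n=1: λ₁ = 3.1π²/3² ≈ 3.4
  n=2: λ₂ = 12.4π²/3² ≈ 13.598 (4× faster decay)
  n=3: λ₃ = 27.9π²/3² ≈ 30.596 (9× faster decay)
As t → ∞, higher modes decay exponentially faster. The n=1 mode dominates: φ ~ c₁ sin(πx/3) e^{-λ₁t}.
Decay rate: λ₁ = 3.1π²/3² ≈ 3.4.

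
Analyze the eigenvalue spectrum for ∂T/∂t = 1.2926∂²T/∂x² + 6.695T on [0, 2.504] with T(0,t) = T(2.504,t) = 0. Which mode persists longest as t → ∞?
Eigenvalues: λₙ = 1.2926n²π²/2.504² - 6.695.
First three modes:
  n=1: λ₁ = 1.2926π²/2.504² - 6.695 ≈ -4.66
  n=2: λ₂ = 5.1704π²/2.504² - 6.695 ≈ 1.444
  n=3: λ₃ = 11.6334π²/2.504² - 6.695 ≈ 11.617
Since 1.2926π²/2.504² ≈ 2.035 < 6.695, λ₁ < 0.
The n=1 mode grows fastest (−λₙ is largest for n=1) → dominates.
Asymptotic: T ~ c₁ sin(πx/2.504) e^{4.66t} (exponential growth at rate −λ₁ ≈ 4.66).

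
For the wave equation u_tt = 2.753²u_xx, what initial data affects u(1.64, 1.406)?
Domain of dependence: [-2.230718, 5.510718]. Signals travel at speed 2.753, so data within |x - 1.64| ≤ 2.753·1.406 = 3.870718 can reach the point.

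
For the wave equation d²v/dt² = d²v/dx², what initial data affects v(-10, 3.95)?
Domain of dependence: [-13.95, -6.05]. Signals travel at speed 1, so data within |x - -10| ≤ 1·3.95 = 3.95 can reach the point.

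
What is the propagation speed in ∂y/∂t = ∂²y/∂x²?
Infinite. The heat equation is parabolic, not hyperbolic, so disturbances propagate instantly.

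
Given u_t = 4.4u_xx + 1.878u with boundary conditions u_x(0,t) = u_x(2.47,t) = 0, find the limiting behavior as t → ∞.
u grows unboundedly. With Neumann BCs the constant mode has diffusion eigenvalue 0, so any r > 0 makes it grow like e^(1.878t); solution grows exponentially.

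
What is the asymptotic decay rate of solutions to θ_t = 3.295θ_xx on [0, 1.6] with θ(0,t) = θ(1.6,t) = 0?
Eigenvalues: λₙ = 3.295n²π²/1.6².
First three modes:
  n=1: λ₁ = 3.295π²/1.6² ≈ 12.703
  n=2: λ₂ = 13.18π²/1.6² ≈ 50.813 (4× faster decay)
  n=3: λ₃ = 29.655π²/1.6² ≈ 114.329 (9× faster decay)
As t → ∞, higher modes decay exponentially faster. The n=1 mode dominates: θ ~ c₁ sin(πx/1.6) e^{-λ₁t}.
Decay rate: λ₁ = 3.295π²/1.6² ≈ 12.703.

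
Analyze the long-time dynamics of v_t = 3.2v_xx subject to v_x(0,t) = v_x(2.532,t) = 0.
Long-time behavior: v → constant (steady state). Heat is conserved (no flux at boundaries); solution approaches the spatial average.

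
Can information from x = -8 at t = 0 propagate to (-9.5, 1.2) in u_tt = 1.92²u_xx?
Yes. The domain of dependence is [-11.804, -7.196], and -8 ∈ [-11.804, -7.196].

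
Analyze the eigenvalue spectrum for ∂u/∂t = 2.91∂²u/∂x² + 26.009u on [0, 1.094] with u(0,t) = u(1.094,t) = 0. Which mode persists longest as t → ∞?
Eigenvalues: λₙ = 2.91n²π²/1.094² - 26.009.
First three modes:
  n=1: λ₁ = 2.91π²/1.094² - 26.009 ≈ -2.012
  n=2: λ₂ = 11.64π²/1.094² - 26.009 ≈ 69.979
  n=3: λ₃ = 26.19π²/1.094² - 26.009 ≈ 189.965
Since 2.91π²/1.094² ≈ 23.997 < 26.009, λ₁ < 0.
The n=1 mode grows fastest (−λₙ is largest for n=1) → dominates.
Asymptotic: u ~ c₁ sin(πx/1.094) e^{2.012t} (exponential growth at rate −λ₁ ≈ 2.012).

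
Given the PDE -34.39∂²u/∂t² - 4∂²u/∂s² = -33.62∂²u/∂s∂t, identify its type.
Rewriting in standard form: -4∂²u/∂s² + 33.62∂²u/∂s∂t - 34.39∂²u/∂t² = 0. The second-order coefficients are A = -4, B = 33.62, C = -34.39. Since B² - 4AC = 580.0644 > 0, this is a hyperbolic PDE.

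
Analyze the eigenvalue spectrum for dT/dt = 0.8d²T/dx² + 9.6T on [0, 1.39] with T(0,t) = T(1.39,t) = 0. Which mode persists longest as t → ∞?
Eigenvalues: λₙ = 0.8n²π²/1.39² - 9.6.
First three modes:
  n=1: λ₁ = 0.8π²/1.39² - 9.6 ≈ -5.513
  n=2: λ₂ = 3.2π²/1.39² - 9.6 ≈ 6.746
  n=3: λ₃ = 7.2π²/1.39² - 9.6 ≈ 27.179
Since 0.8π²/1.39² ≈ 4.087 < 9.6, λ₁ < 0.
The n=1 mode grows fastest (−λₙ is largest for n=1) → dominates.
Asymptotic: T ~ c₁ sin(πx/1.39) e^{5.513t} (exponential growth at rate −λ₁ ≈ 5.513).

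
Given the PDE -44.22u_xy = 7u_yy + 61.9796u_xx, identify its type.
Rewriting in standard form: -61.9796u_xx - 44.22u_xy - 7u_yy = 0. The second-order coefficients are A = -61.9796, B = -44.22, C = -7. Since B² - 4AC = 219.9796 > 0, this is a hyperbolic PDE.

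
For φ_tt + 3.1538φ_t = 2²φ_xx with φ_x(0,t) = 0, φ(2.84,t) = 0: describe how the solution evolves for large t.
φ → 0. Damping (γ=3.1538) dissipates energy; oscillations decay exponentially.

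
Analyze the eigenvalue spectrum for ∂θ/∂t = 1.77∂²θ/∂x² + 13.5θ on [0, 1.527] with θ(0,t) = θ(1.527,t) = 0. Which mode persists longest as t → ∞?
Eigenvalues: λₙ = 1.77n²π²/1.527² - 13.5.
First three modes:
  n=1: λ₁ = 1.77π²/1.527² - 13.5 ≈ -6.008
  n=2: λ₂ = 7.08π²/1.527² - 13.5 ≈ 16.468
  n=3: λ₃ = 15.93π²/1.527² - 13.5 ≈ 53.928
Since 1.77π²/1.527² ≈ 7.492 < 13.5, λ₁ < 0.
The n=1 mode grows fastest (−λₙ is largest for n=1) → dominates.
Asymptotic: θ ~ c₁ sin(πx/1.527) e^{6.008t} (exponential growth at rate −λ₁ ≈ 6.008).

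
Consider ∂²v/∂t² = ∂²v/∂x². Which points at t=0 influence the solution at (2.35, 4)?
Domain of dependence: [-1.65, 6.35]. Signals travel at speed 1, so data within |x - 2.35| ≤ 1·4 = 4 can reach the point.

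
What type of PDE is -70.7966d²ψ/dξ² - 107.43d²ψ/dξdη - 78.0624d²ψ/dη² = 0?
With A = -70.7966, B = -107.43, C = -78.0624, the discriminant is -10565.00513136. This is an elliptic PDE.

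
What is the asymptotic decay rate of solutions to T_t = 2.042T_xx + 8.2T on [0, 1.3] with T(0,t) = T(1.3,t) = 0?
Eigenvalues: λₙ = 2.042n²π²/1.3² - 8.2.
First three modes:
  n=1: λ₁ = 2.042π²/1.3² - 8.2 ≈ 3.725
  n=2: λ₂ = 8.168π²/1.3² - 8.2 ≈ 39.501
  n=3: λ₃ = 18.378π²/1.3² - 8.2 ≈ 99.128
Since 2.042π²/1.3² ≈ 11.925 > 8.2, all λₙ > 0.
The n=1 mode decays slowest → dominates as t → ∞.
Asymptotic: T ~ c₁ sin(πx/1.3) e^{-λ₁t} with decay rate λ₁ ≈ 3.725.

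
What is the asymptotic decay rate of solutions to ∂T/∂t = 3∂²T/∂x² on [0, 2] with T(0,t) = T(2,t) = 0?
Eigenvalues: λₙ = 3n²π²/2².
First three modes:
  n=1: λ₁ = 3π²/2² ≈ 7.402
  n=2: λ₂ = 12π²/2² ≈ 29.609 (4× faster decay)
  n=3: λ₃ = 27π²/2² ≈ 66.62 (9× faster decay)
As t → ∞, higher modes decay exponentially faster. The n=1 mode dominates: T ~ c₁ sin(πx/2) e^{-λ₁t}.
Decay rate: λ₁ = 3π²/2² ≈ 7.402.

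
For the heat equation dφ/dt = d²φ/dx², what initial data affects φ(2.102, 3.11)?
The entire real line. The heat equation has infinite propagation speed: any initial disturbance instantly affects all points (though exponentially small far away).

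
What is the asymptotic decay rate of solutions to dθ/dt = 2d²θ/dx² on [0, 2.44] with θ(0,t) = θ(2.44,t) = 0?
Eigenvalues: λₙ = 2n²π²/2.44².
First three modes:
  n=1: λ₁ = 2π²/2.44² ≈ 3.316
  n=2: λ₂ = 8π²/2.44² ≈ 13.262 (4× faster decay)
  n=3: λ₃ = 18π²/2.44² ≈ 29.84 (9× faster decay)
As t → ∞, higher modes decay exponentially faster. The n=1 mode dominates: θ ~ c₁ sin(πx/2.44) e^{-λ₁t}.
Decay rate: λ₁ = 2π²/2.44² ≈ 3.316.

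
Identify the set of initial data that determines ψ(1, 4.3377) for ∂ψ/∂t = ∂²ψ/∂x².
The entire real line. The heat equation has infinite propagation speed: any initial disturbance instantly affects all points (though exponentially small far away).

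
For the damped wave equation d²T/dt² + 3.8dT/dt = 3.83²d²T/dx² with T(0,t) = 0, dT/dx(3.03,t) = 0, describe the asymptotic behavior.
T → 0. Damping (γ=3.8) dissipates energy; oscillations decay exponentially.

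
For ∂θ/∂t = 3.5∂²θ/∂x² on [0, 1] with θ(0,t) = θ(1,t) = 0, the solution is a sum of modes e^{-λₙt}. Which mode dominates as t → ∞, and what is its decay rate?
Eigenvalues: λₙ = 3.5n²π².
First three modes:
  n=1: λ₁ = 3.5π² ≈ 34.544
  n=2: λ₂ = 14π² ≈ 138.174 (4× faster decay)
  n=3: λ₃ = 31.5π² ≈ 310.893 (9× faster decay)
As t → ∞, higher modes decay exponentially faster. The n=1 mode dominates: θ ~ c₁ sin(πx) e^{-λ₁t}.
Decay rate: λ₁ = 3.5π² ≈ 34.544.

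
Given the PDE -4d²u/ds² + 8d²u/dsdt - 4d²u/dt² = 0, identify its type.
The second-order coefficients are A = -4, B = 8, C = -4. Since B² - 4AC = 0 = 0, this is a parabolic PDE.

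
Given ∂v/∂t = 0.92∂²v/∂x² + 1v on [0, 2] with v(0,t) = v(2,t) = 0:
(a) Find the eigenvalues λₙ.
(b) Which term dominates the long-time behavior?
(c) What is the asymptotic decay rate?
Eigenvalues: λₙ = 0.92n²π²/2² - 1.
First three modes:
  n=1: λ₁ = 0.92π²/2² - 1 ≈ 1.27
  n=2: λ₂ = 3.68π²/2² - 1 ≈ 8.08
  n=3: λ₃ = 8.28π²/2² - 1 ≈ 19.43
Since 0.92π²/2² ≈ 2.27 > 1, all λₙ > 0.
The n=1 mode decays slowest → dominates as t → ∞.
Asymptotic: v ~ c₁ sin(πx/2) e^{-λ₁t} with decay rate λ₁ ≈ 1.27.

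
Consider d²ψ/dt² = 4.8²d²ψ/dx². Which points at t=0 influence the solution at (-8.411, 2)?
Domain of dependence: [-18.011, 1.189]. Signals travel at speed 4.8, so data within |x - -8.411| ≤ 4.8·2 = 9.6 can reach the point.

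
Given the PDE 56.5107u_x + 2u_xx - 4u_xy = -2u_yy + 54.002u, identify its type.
Rewriting in standard form: 2u_xx - 4u_xy + 2u_yy + 56.5107u_x - 54.002u = 0. The second-order coefficients are A = 2, B = -4, C = 2. Since B² - 4AC = 0 = 0, this is a parabolic PDE.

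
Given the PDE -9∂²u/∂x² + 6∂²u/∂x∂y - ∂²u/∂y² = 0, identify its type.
The second-order coefficients are A = -9, B = 6, C = -1. Since B² - 4AC = 0 = 0, this is a parabolic PDE.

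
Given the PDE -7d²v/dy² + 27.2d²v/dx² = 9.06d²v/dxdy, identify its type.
Rewriting in standard form: 27.2d²v/dx² - 9.06d²v/dxdy - 7d²v/dy² = 0. The second-order coefficients are A = 27.2, B = -9.06, C = -7. Since B² - 4AC = 843.6836 > 0, this is a hyperbolic PDE.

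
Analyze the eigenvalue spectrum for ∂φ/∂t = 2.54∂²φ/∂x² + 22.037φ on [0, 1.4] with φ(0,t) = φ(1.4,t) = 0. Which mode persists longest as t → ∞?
Eigenvalues: λₙ = 2.54n²π²/1.4² - 22.037.
First three modes:
  n=1: λ₁ = 2.54π²/1.4² - 22.037 ≈ -9.247
  n=2: λ₂ = 10.16π²/1.4² - 22.037 ≈ 29.124
  n=3: λ₃ = 22.86π²/1.4² - 22.037 ≈ 93.075
Since 2.54π²/1.4² ≈ 12.79 < 22.037, λ₁ < 0.
The n=1 mode grows fastest (−λₙ is largest for n=1) → dominates.
Asymptotic: φ ~ c₁ sin(πx/1.4) e^{9.247t} (exponential growth at rate −λ₁ ≈ 9.247).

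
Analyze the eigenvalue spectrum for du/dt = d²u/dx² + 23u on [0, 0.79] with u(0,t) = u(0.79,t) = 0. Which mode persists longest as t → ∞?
Eigenvalues: λₙ = n²π²/0.79² - 23.
First three modes:
  n=1: λ₁ = π²/0.79² - 23 ≈ -7.186
  n=2: λ₂ = 4π²/0.79² - 23 ≈ 40.257
  n=3: λ₃ = 9π²/0.79² - 23 ≈ 119.327
Since π²/0.79² ≈ 15.814 < 23, λ₁ < 0.
The n=1 mode grows fastest (−λₙ is largest for n=1) → dominates.
Asymptotic: u ~ c₁ sin(πx/0.79) e^{7.186t} (exponential growth at rate −λ₁ ≈ 7.186).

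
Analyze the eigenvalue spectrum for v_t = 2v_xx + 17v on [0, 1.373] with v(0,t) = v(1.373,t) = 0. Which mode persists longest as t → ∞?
Eigenvalues: λₙ = 2n²π²/1.373² - 17.
First three modes:
  n=1: λ₁ = 2π²/1.373² - 17 ≈ -6.529
  n=2: λ₂ = 8π²/1.373² - 17 ≈ 24.884
  n=3: λ₃ = 18π²/1.373² - 17 ≈ 77.239
Since 2π²/1.373² ≈ 10.471 < 17, λ₁ < 0.
The n=1 mode grows fastest (−λₙ is largest for n=1) → dominates.
Asymptotic: v ~ c₁ sin(πx/1.373) e^{6.529t} (exponential growth at rate −λ₁ ≈ 6.529).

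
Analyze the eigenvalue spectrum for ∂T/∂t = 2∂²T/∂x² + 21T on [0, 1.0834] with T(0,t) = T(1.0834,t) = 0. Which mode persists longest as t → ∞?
Eigenvalues: λₙ = 2n²π²/1.0834² - 21.
First three modes:
  n=1: λ₁ = 2π²/1.0834² - 21 ≈ -4.183
  n=2: λ₂ = 8π²/1.0834² - 21 ≈ 46.269
  n=3: λ₃ = 18π²/1.0834² - 21 ≈ 130.354
Since 2π²/1.0834² ≈ 16.817 < 21, λ₁ < 0.
The n=1 mode grows fastest (−λₙ is largest for n=1) → dominates.
Asymptotic: T ~ c₁ sin(πx/1.0834) e^{4.183t} (exponential growth at rate −λ₁ ≈ 4.183).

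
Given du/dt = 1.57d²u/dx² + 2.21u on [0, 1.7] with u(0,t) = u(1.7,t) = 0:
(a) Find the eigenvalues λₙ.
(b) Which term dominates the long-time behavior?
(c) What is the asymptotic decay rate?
Eigenvalues: λₙ = 1.57n²π²/1.7² - 2.21.
First three modes:
  n=1: λ₁ = 1.57π²/1.7² - 2.21 ≈ 3.152
  n=2: λ₂ = 6.28π²/1.7² - 2.21 ≈ 19.237
  n=3: λ₃ = 14.13π²/1.7² - 2.21 ≈ 46.045
Since 1.57π²/1.7² ≈ 5.362 > 2.21, all λₙ > 0.
The n=1 mode decays slowest → dominates as t → ∞.
Asymptotic: u ~ c₁ sin(πx/1.7) e^{-λ₁t} with decay rate λ₁ ≈ 3.152.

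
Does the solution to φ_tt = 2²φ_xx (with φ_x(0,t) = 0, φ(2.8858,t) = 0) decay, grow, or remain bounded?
φ oscillates (no decay). Energy is conserved; the solution oscillates indefinitely as standing waves.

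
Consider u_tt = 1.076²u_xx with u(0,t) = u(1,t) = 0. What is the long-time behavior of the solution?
As t → ∞, u oscillates (no decay). Energy is conserved; the solution oscillates indefinitely as standing waves.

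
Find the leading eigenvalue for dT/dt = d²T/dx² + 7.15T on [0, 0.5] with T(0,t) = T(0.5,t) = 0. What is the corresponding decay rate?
Eigenvalues: λₙ = n²π²/0.5² - 7.15.
First three modes:
  n=1: λ₁ = π²/0.5² - 7.15 ≈ 32.328
  n=2: λ₂ = 4π²/0.5² - 7.15 ≈ 150.764
  n=3: λ₃ = 9π²/0.5² - 7.15 ≈ 348.156
Since π²/0.5² ≈ 39.478 > 7.15, all λₙ > 0.
The n=1 mode decays slowest → dominates as t → ∞.
Asymptotic: T ~ c₁ sin(πx/0.5) e^{-λ₁t} with decay rate λ₁ ≈ 32.328.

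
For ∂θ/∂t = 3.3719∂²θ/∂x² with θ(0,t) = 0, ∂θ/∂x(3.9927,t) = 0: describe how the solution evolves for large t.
θ → 0. Heat escapes through the Dirichlet boundary.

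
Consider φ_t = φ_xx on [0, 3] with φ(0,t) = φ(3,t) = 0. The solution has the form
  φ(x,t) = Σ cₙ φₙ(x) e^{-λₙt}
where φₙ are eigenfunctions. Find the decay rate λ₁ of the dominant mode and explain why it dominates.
Eigenvalues: λₙ = n²π²/3².
First three modes:
  n=1: λ₁ = π²/3² ≈ 1.097
  n=2: λ₂ = 4π²/3² ≈ 4.386 (4× faster decay)
  n=3: λ₃ = 9π²/3² ≈ 9.87 (9× faster decay)
As t → ∞, higher modes decay exponentially faster. The n=1 mode dominates: φ ~ c₁ sin(πx/3) e^{-λ₁t}.
Decay rate: λ₁ = π²/3² ≈ 1.097.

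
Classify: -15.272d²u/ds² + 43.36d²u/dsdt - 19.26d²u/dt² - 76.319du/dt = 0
Hyperbolic (discriminant = 703.53472).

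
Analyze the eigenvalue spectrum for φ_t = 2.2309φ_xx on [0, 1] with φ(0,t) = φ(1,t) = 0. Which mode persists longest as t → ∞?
Eigenvalues: λₙ = 2.2309n²π².
First three modes:
  n=1: λ₁ = 2.2309π² ≈ 22.018
  n=2: λ₂ = 8.9236π² ≈ 88.072 (4× faster decay)
  n=3: λ₃ = 20.0781π² ≈ 198.163 (9× faster decay)
As t → ∞, higher modes decay exponentially faster. The n=1 mode dominates: φ ~ c₁ sin(πx) e^{-λ₁t}.
Decay rate: λ₁ = 2.2309π² ≈ 22.018.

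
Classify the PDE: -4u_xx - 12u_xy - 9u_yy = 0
A = -4, B = -12, C = -9. Discriminant B² - 4AC = 0. Since 0 = 0, parabolic.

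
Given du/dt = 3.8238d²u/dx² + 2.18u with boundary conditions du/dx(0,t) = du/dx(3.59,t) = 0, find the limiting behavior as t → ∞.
u grows unboundedly. With Neumann BCs the constant mode has diffusion eigenvalue 0, so any r > 0 makes it grow like e^(2.18t); solution grows exponentially.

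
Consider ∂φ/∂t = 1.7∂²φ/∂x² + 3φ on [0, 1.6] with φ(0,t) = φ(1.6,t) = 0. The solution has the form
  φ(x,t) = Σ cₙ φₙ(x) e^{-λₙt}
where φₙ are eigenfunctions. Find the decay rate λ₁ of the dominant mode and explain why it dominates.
Eigenvalues: λₙ = 1.7n²π²/1.6² - 3.
First three modes:
  n=1: λ₁ = 1.7π²/1.6² - 3 ≈ 3.554
  n=2: λ₂ = 6.8π²/1.6² - 3 ≈ 23.216
  n=3: λ₃ = 15.3π²/1.6² - 3 ≈ 55.986
Since 1.7π²/1.6² ≈ 6.554 > 3, all λₙ > 0.
The n=1 mode decays slowest → dominates as t → ∞.
Asymptotic: φ ~ c₁ sin(πx/1.6) e^{-λ₁t} with decay rate λ₁ ≈ 3.554.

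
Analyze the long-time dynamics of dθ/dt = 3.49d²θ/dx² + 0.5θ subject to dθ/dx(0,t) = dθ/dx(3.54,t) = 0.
Long-time behavior: θ grows unboundedly. With Neumann BCs the constant mode has diffusion eigenvalue 0, so any r > 0 makes it grow like e^(0.5t); solution grows exponentially.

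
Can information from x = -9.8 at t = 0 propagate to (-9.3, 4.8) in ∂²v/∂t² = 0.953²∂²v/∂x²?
Yes. The domain of dependence is [-13.8744, -4.7256], and -9.8 ∈ [-13.8744, -4.7256].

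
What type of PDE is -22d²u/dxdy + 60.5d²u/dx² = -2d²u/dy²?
Rewriting in standard form: 60.5d²u/dx² - 22d²u/dxdy + 2d²u/dy² = 0. With A = 60.5, B = -22, C = 2, the discriminant is 0. This is a parabolic PDE.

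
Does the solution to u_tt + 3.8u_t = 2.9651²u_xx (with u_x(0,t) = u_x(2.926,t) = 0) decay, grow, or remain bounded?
u → constant (steady state). Damping (γ=3.8) dissipates the nonconstant modes; with Neumann BCs the spatial average obeys M''+γM'=0 and tends to a finite limit.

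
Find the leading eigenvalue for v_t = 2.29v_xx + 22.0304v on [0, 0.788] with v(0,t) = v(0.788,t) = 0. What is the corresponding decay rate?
Eigenvalues: λₙ = 2.29n²π²/0.788² - 22.0304.
First three modes:
  n=1: λ₁ = 2.29π²/0.788² - 22.0304 ≈ 14.368
  n=2: λ₂ = 9.16π²/0.788² - 22.0304 ≈ 123.563
  n=3: λ₃ = 20.61π²/0.788² - 22.0304 ≈ 305.556
Since 2.29π²/0.788² ≈ 36.398 > 22.0304, all λₙ > 0.
The n=1 mode decays slowest → dominates as t → ∞.
Asymptotic: v ~ c₁ sin(πx/0.788) e^{-λ₁t} with decay rate λ₁ ≈ 14.368.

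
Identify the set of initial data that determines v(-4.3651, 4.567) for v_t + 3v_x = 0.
A single point: x = -18.0661. The characteristic through (-4.3651, 4.567) is x - 3t = const, so x = -4.3651 - 3·4.567 = -18.0661.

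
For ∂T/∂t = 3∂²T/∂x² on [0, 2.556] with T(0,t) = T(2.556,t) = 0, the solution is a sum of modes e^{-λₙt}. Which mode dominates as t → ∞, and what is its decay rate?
Eigenvalues: λₙ = 3n²π²/2.556².
First three modes:
  n=1: λ₁ = 3π²/2.556² ≈ 4.532
  n=2: λ₂ = 12π²/2.556² ≈ 18.128 (4× faster decay)
  n=3: λ₃ = 27π²/2.556² ≈ 40.789 (9× faster decay)
As t → ∞, higher modes decay exponentially faster. The n=1 mode dominates: T ~ c₁ sin(πx/2.556) e^{-λ₁t}.
Decay rate: λ₁ = 3π²/2.556² ≈ 4.532.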